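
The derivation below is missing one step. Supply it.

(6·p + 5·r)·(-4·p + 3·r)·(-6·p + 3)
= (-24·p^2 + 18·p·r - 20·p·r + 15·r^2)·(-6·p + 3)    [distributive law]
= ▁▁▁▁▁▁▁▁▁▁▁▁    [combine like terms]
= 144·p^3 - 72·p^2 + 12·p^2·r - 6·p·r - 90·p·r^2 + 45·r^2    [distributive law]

By combine like terms:

(-24·p^2 - 2·p·r + 15·r^2)·(-6·p + 3)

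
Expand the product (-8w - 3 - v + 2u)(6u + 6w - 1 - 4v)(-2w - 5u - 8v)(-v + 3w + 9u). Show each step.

(-8w - 3 - v + 2u)(6u + 6w - 1 - 4v)(-2w - 5u - 8v)(-v + 3w + 9u)
= (-48uw - 48w^2 + 8w + 32vw - 18u - 18w + 3 + 12v - 6uv - 6vw + v + 4v^2 + 12u^2 + 12uw - 2u - 8uv)(-2w - 5u - 8v)(-v + 3w + 9u)    [distributive law]
= (-36uw - 48w^2 - 10w + 26vw - 20u + 3 + 13v - 14uv + 4v^2 + 12u^2)(-2w - 5u - 8v)(-v + 3w + 9u)    [combine like terms]
= (72uw^2 + 180u^2w + 288uvw + 96w^3 + 240uw^2 + 384vw^2 + 20w^2 + 50uw + 80vw - 52vw^2 - 130uvw - 208v^2w + 40uw + 100u^2 + 160uv - 6w - 15u - 24v - 26vw - 65uv - 104v^2 + 28uvw + 70u^2v + 112uv^2 - 8v^2w - 20uv^2 - 32v^3 - 24u^2w - 60u^3 - 96u^2v)(-v + 3w + 9u)    [distributive law]
= (312uw^2 + 156u^2w + 186uvw + 96w^3 + 332vw^2 + 20w^2 + 90uw + 54vw - 216v^2w + 100u^2 + 95uv - 6w - 15u - 24v - 104v^2 - 26u^2v + 92uv^2 - 32v^3 - 60u^3)(-v + 3w + 9u)    [combine like terms]
= -312uvw^2 + 936uw^3 + 2808u^2w^2 - 156u^2vw + 468u^2w^2 + 1404u^3w - 186uv^2w + 558uvw^2 + 1674u^2vw - 96vw^3 + 288w^4 + 864uw^3 - 332v^2w^2 + 996vw^3 + 2988uvw^2 - 20vw^2 + 60w^3 + 180uw^2 - 90uvw + 270uw^2 + 810u^2w - 54v^2w + 162vw^2 + 486uvw + 216v^3w - 648v^2w^2 - 1944uv^2w - 100u^2v + 300u^2w + 900u^3 - 95uv^2 + 285uvw + 855u^2v + 6vw - 18w^2 - 54uw + 15uv - 45uw - 135u^2 + 24v^2 - 72vw - 216uv + 104v^3 - 312v^2w - 936uv^2 + 26u^2v^2 - 78u^2vw - 234u^3v - 92uv^3 + 276uv^2w + 828u^2v^2 + 32v^4 - 96v^3w - 288uv^3 + 60u^3v - 180u^3w - 540u^4    [distributive law]
= 3234uvw^2 + 1800uw^3 + 3276u^2w^2 + 1440u^2vw + 1224u^3w - 1854uv^2w + 900vw^3 + 288w^4 - 980v^2w^2 + 142vw^2 + 60w^3 + 450uw^2 + 681uvw + 1110u^2w - 366v^2w + 120v^3w + 755u^2v + 900u^3 - 1031uv^2 - 66vw - 18w^2 - 99uw - 201uv - 135u^2 + 24v^2 + 104v^3 + 854u^2v^2 - 174u^3v - 380uv^3 + 32v^4 - 540u^4    [combine like terms]

3234uvw^2 + 1800uw^3 + 3276u^2w^2 + 1440u^2vw + 1224u^3w - 1854uv^2w + 900vw^3 + 288w^4 - 980v^2w^2 + 142vw^2 + 60w^3 + 450uw^2 + 681uvw + 1110u^2w - 366v^2w + 120v^3w + 755u^2v + 900u^3 - 1031uv^2 - 66vw - 18w^2 - 99uw - 201uv - 135u^2 + 24v^2 + 104v^3 + 854u^2v^2 - 174u^3v - 380uv^3 + 32v^4 - 540u^4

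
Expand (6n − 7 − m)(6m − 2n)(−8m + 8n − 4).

(6n − 7 − m)(6m − 2n)(−8m + 8n − 4)
= (36mn − 12n^2 − 42m + 14n − 6m^2 + 2mn)(−8m + 8n − 4)    [distributive law]
= (38mn − 12n^2 − 42m + 14n − 6m^2)(−8m + 8n − 4)    [combine like terms]
= −304m^2n + 304mn^2 − 152mn + 96mn^2 − 96n^3 + 48n^2 + 336m^2 − 336mn + 168m − 112mn + 112n^2 − 56n + 48m^3 − 48m^2n + 24m^2    [distributive law]
= −352m^2n + 400mn^2 − 600mn − 96n^3 + 160n^2 + 360m^2 + 168m − 56n + 48m^3    [combine like terms]

−352m^2n + 400mn^2 − 600mn − 96n^3 + 160n^2 + 360m^2 + 168m − 56n + 48m^3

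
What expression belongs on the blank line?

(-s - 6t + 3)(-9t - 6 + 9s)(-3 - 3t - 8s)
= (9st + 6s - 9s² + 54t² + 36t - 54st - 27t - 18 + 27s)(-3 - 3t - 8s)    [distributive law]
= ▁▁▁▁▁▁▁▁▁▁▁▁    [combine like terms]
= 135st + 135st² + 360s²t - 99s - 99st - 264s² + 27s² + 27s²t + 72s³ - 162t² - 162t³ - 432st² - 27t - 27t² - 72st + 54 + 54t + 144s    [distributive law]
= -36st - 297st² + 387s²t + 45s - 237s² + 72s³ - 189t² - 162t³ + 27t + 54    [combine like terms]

After combine like terms, the bracketed line is:

(-45st + 33s - 9s² + 54t² + 9t - 18)(-3 - 3t - 8s)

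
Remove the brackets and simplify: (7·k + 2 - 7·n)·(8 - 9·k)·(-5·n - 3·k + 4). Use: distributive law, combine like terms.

230·k·n - 366·k^2 + 104·k + 126·k^2·n + 189·k^3 - 304·n + 64 + 280·n^2 - 315·k·n^2

(7·k + 2 - 7·n)·(8 - 9·k)·(-5·n - 3·k + 4)
= (56·k - 63·k^2 + 16 - 18·k - 56·n + 63·k·n)·(-5·n - 3·k + 4)    [distributive law]
= (38·k - 63·k^2 + 16 - 56·n + 63·k·n)·(-5·n - 3·k + 4)    [combine like terms]
= -190·k·n - 114·k^2 + 152·k + 315·k^2·n + 189·k^3 - 252·k^2 - 80·n - 48·k + 64 + 280·n^2 + 168·k·n - 224·n - 315·k·n^2 - 189·k^2·n + 252·k·n    [distributive law]
= 230·k·n - 366·k^2 + 104·k + 126·k^2·n + 189·k^3 - 304·n + 64 + 280·n^2 - 315·k·n^2    [combine like terms]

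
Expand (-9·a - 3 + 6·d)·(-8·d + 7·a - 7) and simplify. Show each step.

114·a·d - 63·a^2 + 42·a - 18·d + 21 - 48·d^2

(-9·a - 3 + 6·d)·(-8·d + 7·a - 7)
= 72·a·d - 63·a^2 + 63·a + 24·d - 21·a + 21 - 48·d^2 + 42·a·d - 42·d    [distributive law]
= 114·a·d - 63·a^2 + 42·a - 18·d + 21 - 48·d^2    [combine like terms]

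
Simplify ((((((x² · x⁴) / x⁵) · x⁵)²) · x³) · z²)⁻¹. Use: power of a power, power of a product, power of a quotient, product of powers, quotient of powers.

x⁻¹⁵z⁻²

((((((x² · x⁴) / x⁵) · x⁵)²) · x³) · z²)⁻¹
= ((((((x² · x⁴) / x⁵) · x⁵)²) · x³)⁻¹) · ((z²)⁻¹)    [power of a product]
= ((((((x² · x⁴) / x⁵) · x⁵)²)⁻¹) · ((x³)⁻¹)) · ((z²)⁻¹)    [power of a product]
= (((((x² · x⁴) / x⁵) · x⁵)⁻²) · ((x³)⁻¹)) · ((z²)⁻¹)    [power of a power]
= (((((x² · x⁴) / x⁵)⁻²) · ((x⁵)⁻²)) · ((x³)⁻¹)) · ((z²)⁻¹)    [power of a product]
= (((((x² · x⁴)⁻²) / ((x⁵)⁻²)) · ((x⁵)⁻²)) · ((x³)⁻¹)) · ((z²)⁻¹)    [power of a quotient]
= ((((((x²)⁻²) · ((x⁴)⁻²)) / ((x⁵)⁻²)) · ((x⁵)⁻²)) · ((x³)⁻¹)) · ((z²)⁻¹)    [power of a product]
= ((((x⁻⁴ · ((x⁴)⁻²)) / ((x⁵)⁻²)) · ((x⁵)⁻²)) · ((x³)⁻¹)) · ((z²)⁻¹)    [power of a power]
= ((((x⁻⁴ · x⁻⁸) / ((x⁵)⁻²)) · ((x⁵)⁻²)) · ((x³)⁻¹)) · ((z²)⁻¹)    [power of a power]
= (((x⁻¹² / ((x⁵)⁻²)) · ((x⁵)⁻²)) · ((x³)⁻¹)) · ((z²)⁻¹)    [product of powers]
= (((x⁻¹² / x⁻¹⁰) · ((x⁵)⁻²)) · ((x³)⁻¹)) · ((z²)⁻¹)    [power of a power]
= ((x⁻² · ((x⁵)⁻²)) · ((x³)⁻¹)) · ((z²)⁻¹)    [quotient of powers]
= ((x⁻² · x⁻¹⁰) · ((x³)⁻¹)) · ((z²)⁻¹)    [power of a power]
= (x⁻¹² · ((x³)⁻¹)) · ((z²)⁻¹)    [product of powers]
= (x⁻¹² · x⁻³) · ((z²)⁻¹)    [power of a power]
= x⁻¹⁵ · ((z²)⁻¹)    [product of powers]
= x⁻¹⁵ · z⁻²    [power of a power]
= x⁻¹⁵z⁻²    [rearrange]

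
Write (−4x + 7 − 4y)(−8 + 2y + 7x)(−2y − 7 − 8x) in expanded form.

−278xy − 119x − 452x² + 136xy² + 344x²y + 224x³ − 210y + 392 − 36y² + 16y³

(−4x + 7 − 4y)(−8 + 2y + 7x)(−2y − 7 − 8x)
= (32x − 8xy − 28x² − 56 + 14y + 49x + 32y − 8y² − 28xy)(−2y − 7 − 8x)    [distributive law]
= (81x − 36xy − 28x² − 56 + 46y − 8y²)(−2y − 7 − 8x)    [combine like terms]
= −162xy − 567x − 648x² + 72xy² + 252xy + 288x²y + 56x²y + 196x² + 224x³ + 112y + 392 + 448x − 92y² − 322y − 368xy + 16y³ + 56y² + 64xy²    [distributive law]
= −278xy − 119x − 452x² + 136xy² + 344x²y + 224x³ − 210y + 392 − 36y² + 16y³    [combine like terms]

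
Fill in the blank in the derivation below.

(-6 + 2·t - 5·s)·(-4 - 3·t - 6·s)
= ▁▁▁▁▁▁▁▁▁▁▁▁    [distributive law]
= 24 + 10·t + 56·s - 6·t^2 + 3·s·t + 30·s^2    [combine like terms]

After distributive law, the bracketed line is:

24 + 18·t + 36·s - 8·t - 6·t^2 - 12·s·t + 20·s + 15·s·t + 30·s^2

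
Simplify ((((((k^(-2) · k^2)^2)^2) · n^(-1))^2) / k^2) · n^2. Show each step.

k^(-2)

((((((k^(-2) · k^2)^2)^2) · n^(-1))^2) / k^2) · n^2
= ((((((k^(-2) · k^2)^2)^2)^2) · ((n^(-1))^2)) / k^2) · n^2    [power of a product]
= (((((k^(-2) · k^2)^2)^4) · ((n^(-1))^2)) / k^2) · n^2    [power of a power]
= ((((k^(-2) · k^2)^8) · ((n^(-1))^2)) / k^2) · n^2    [power of a power]
= (((((k^(-2))^8) · ((k^2)^8)) · ((n^(-1))^2)) / k^2) · n^2    [power of a product]
= (((k^(-16) · ((k^2)^8)) · ((n^(-1))^2)) / k^2) · n^2    [power of a power]
= (((k^(-16) · k^16) · ((n^(-1))^2)) / k^2) · n^2    [power of a power]
= ((k^0 · ((n^(-1))^2)) / k^2) · n^2    [product of powers]
= ((k^0 · n^(-2)) / k^2) · n^2    [power of a power]
= k^(-2)    [quotient of powers; product of powers]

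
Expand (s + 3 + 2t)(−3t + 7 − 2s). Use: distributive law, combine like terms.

(s + 3 + 2t)(−3t + 7 − 2s)
= −3st + 7s − 2s^2 − 9t + 21 − 6s − 6t^2 + 14t − 4st    [distributive law]
= −7st + s − 2s^2 + 5t + 21 − 6t^2    [combine like terms]

−7st + s − 2s^2 + 5t + 21 − 6t^2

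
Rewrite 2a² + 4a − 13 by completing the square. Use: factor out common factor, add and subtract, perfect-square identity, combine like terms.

2(a + 1)² − 15

2a² + 4a − 13
= 2(a² + 2a) − 13    [factor out 2 from the a-terms]
= 2(a² + 2a + 1 − 1) − 13    [add and subtract 1 inside the bracket]
= 2(a + 1)² − 2 − 13    [perfect-square identity]
= 2(a + 1)² − 15    [combine constants]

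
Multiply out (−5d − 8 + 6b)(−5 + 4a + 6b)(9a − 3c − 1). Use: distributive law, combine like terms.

245ad − 75cd − 25d − 180a²d + 60acd − 270abd + 90bcd + 30bd + 392a − 120c − 40 − 288a² + 96ac − 726ab + 234bc + 78b + 216a²b − 72abc + 324ab² − 108b²c − 36b²

(−5d − 8 + 6b)(−5 + 4a + 6b)(9a − 3c − 1)
= (25d − 20ad − 30bd + 40 − 32a − 48b − 30b + 24ab + 36b²)(9a − 3c − 1)    [distributive law]
= (25d − 20ad − 30bd + 40 − 32a − 78b + 24ab + 36b²)(9a − 3c − 1)    [combine like terms]
= 225ad − 75cd − 25d − 180a²d + 60acd + 20ad − 270abd + 90bcd + 30bd + 360a − 120c − 40 − 288a² + 96ac + 32a − 702ab + 234bc + 78b + 216a²b − 72abc − 24ab + 324ab² − 108b²c − 36b²    [distributive law]
= 245ad − 75cd − 25d − 180a²d + 60acd − 270abd + 90bcd + 30bd + 392a − 120c − 40 − 288a² + 96ac − 726ab + 234bc + 78b + 216a²b − 72abc + 324ab² − 108b²c − 36b²    [combine like terms]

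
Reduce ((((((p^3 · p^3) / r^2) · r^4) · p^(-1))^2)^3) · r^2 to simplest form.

((((((p^3 · p^3) / r^2) · r^4) · p^(-1))^2)^3) · r^2
= (((((p^3 · p^3) / r^2) · r^4) · p^(-1))^6) · r^2    [power of a power]
= (((((p^3 · p^3) / r^2) · r^4)^6) · ((p^(-1))^6)) · r^2    [power of a product]
= (((((p^3 · p^3) / r^2)^6) · ((r^4)^6)) · ((p^(-1))^6)) · r^2    [power of a product]
= (((((p^3 · p^3)^6) / ((r^2)^6)) · ((r^4)^6)) · ((p^(-1))^6)) · r^2    [power of a quotient]
= ((((((p^3)^6) · ((p^3)^6)) / ((r^2)^6)) · ((r^4)^6)) · ((p^(-1))^6)) · r^2    [power of a product]
= ((((p^18 · ((p^3)^6)) / ((r^2)^6)) · ((r^4)^6)) · ((p^(-1))^6)) · r^2    [power of a power]
= ((((p^18 · p^18) / ((r^2)^6)) · ((r^4)^6)) · ((p^(-1))^6)) · r^2    [power of a power]
= (((p^36 / ((r^2)^6)) · ((r^4)^6)) · ((p^(-1))^6)) · r^2    [product of powers]
= (((p^36 / r^12) · ((r^4)^6)) · ((p^(-1))^6)) · r^2    [power of a power]
= (((p^36 / r^12) · r^24) · ((p^(-1))^6)) · r^2    [power of a power]
= (((p^36 / r^12) · r^24) · p^(-6)) · r^2    [power of a power]
= p^30r^14    [quotient of powers; product of powers]

p^30r^14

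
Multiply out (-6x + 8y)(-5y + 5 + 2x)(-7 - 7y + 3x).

8xy - 442xy^2 + 222x^2y + 210x - 6x^2 - 36x^3 + 280y^3 - 280y

(-6x + 8y)(-5y + 5 + 2x)(-7 - 7y + 3x)
= (30xy - 30x - 12x^2 - 40y^2 + 40y + 16xy)(-7 - 7y + 3x)    [distributive law]
= (46xy - 30x - 12x^2 - 40y^2 + 40y)(-7 - 7y + 3x)    [combine like terms]
= -322xy - 322xy^2 + 138x^2y + 210x + 210xy - 90x^2 + 84x^2 + 84x^2y - 36x^3 + 280y^2 + 280y^3 - 120xy^2 - 280y - 280y^2 + 120xy    [distributive law]
= 8xy - 442xy^2 + 222x^2y + 210x - 6x^2 - 36x^3 + 280y^3 - 280y    [combine like terms]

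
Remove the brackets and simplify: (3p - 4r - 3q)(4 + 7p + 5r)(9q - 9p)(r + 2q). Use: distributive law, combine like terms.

504pqr + 432pq² - 108p²r - 216p²q + 612p²qr + 756p²q² - 189p³r - 378p³q + 378pqr² - 153pq²r + 117p²r² - 144qr² - 396q²r + 144pr² - 180qr³ - 495q²r² + 180pr³ - 216q³ - 378pq³ - 270q³r

(3p - 4r - 3q)(4 + 7p + 5r)(9q - 9p)(r + 2q)
= (12p + 21p² + 15pr - 16r - 28pr - 20r² - 12q - 21pq - 15qr)(9q - 9p)(r + 2q)    [distributive law]
= (12p + 21p² - 13pr - 16r - 20r² - 12q - 21pq - 15qr)(9q - 9p)(r + 2q)    [combine like terms]
= (108pq - 108p² + 189p²q - 189p³ - 117pqr + 117p²r - 144qr + 144pr - 180qr² + 180pr² - 108q² + 108pq - 189pq² + 189p²q - 135q²r + 135pqr)(r + 2q)    [distributive law]
= (216pq - 108p² + 378p²q - 189p³ + 18pqr + 117p²r - 144qr + 144pr - 180qr² + 180pr² - 108q² - 189pq² - 135q²r)(r + 2q)    [combine like terms]
= 216pqr + 432pq² - 108p²r - 216p²q + 378p²qr + 756p²q² - 189p³r - 378p³q + 18pqr² + 36pq²r + 117p²r² + 234p²qr - 144qr² - 288q²r + 144pr² + 288pqr - 180qr³ - 360q²r² + 180pr³ + 360pqr² - 108q²r - 216q³ - 189pq²r - 378pq³ - 135q²r² - 270q³r    [distributive law]
= 504pqr + 432pq² - 108p²r - 216p²q + 612p²qr + 756p²q² - 189p³r - 378p³q + 378pqr² - 153pq²r + 117p²r² - 144qr² - 396q²r + 144pr² - 180qr³ - 495q²r² + 180pr³ - 216q³ - 378pq³ - 270q³r    [combine like terms]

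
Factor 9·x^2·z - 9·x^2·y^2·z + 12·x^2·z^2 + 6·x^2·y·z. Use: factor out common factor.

9·x^2·z - 9·x^2·y^2·z + 12·x^2·z^2 + 6·x^2·y·z
= 3(3·x^2·z - 3·x^2·y^2·z + 4·x^2·z^2 + 2·x^2·y·z)    [factor out 3]
= 3·x^2·z(3 - 3·y^2 + 4·z + 2·y)    [factor out x^2·z]

3·x^2·z(3 - 3·y^2 + 4·z + 2·y)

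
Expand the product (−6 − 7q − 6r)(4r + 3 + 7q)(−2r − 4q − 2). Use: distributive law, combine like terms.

(−6 − 7q − 6r)(4r + 3 + 7q)(−2r − 4q − 2)
= (−24r − 18 − 42q − 28qr − 21q − 49q² − 24r² − 18r − 42qr)(−2r − 4q − 2)    [distributive law]
= (−42r − 18 − 63q − 70qr − 49q² − 24r²)(−2r − 4q − 2)    [combine like terms]
= 84r² + 168qr + 84r + 36r + 72q + 36 + 126qr + 252q² + 126q + 140qr² + 280q²r + 140qr + 98q²r + 196q³ + 98q² + 48r³ + 96qr² + 48r²    [distributive law]
= 132r² + 434qr + 120r + 198q + 36 + 350q² + 236qr² + 378q²r + 196q³ + 48r³    [combine like terms]

132r² + 434qr + 120r + 198q + 36 + 350q² + 236qr² + 378q²r + 196q³ + 48r³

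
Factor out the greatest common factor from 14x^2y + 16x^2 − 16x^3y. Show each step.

2x^2(7y + 8 − 8xy)

14x^2y + 16x^2 − 16x^3y
= 2(7x^2y + 8x^2 − 8x^3y)    [factor out 2]
= 2x^2(7y + 8 − 8xy)    [factor out x^2]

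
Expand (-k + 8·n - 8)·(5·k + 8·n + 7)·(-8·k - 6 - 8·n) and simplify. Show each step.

(-k + 8·n - 8)·(5·k + 8·n + 7)·(-8·k - 6 - 8·n)
= (-5·k^2 - 8·k·n - 7·k + 40·k·n + 64·n^2 + 56·n - 40·k - 64·n - 56)·(-8·k - 6 - 8·n)    [distributive law]
= (-5·k^2 + 32·k·n - 47·k + 64·n^2 - 8·n - 56)·(-8·k - 6 - 8·n)    [combine like terms]
= 40·k^3 + 30·k^2 + 40·k^2·n - 256·k^2·n - 192·k·n - 256·k·n^2 + 376·k^2 + 282·k + 376·k·n - 512·k·n^2 - 384·n^2 - 512·n^3 + 64·k·n + 48·n + 64·n^2 + 448·k + 336 + 448·n    [distributive law]
= 40·k^3 + 406·k^2 - 216·k^2·n + 248·k·n - 768·k·n^2 + 730·k - 320·n^2 - 512·n^3 + 496·n + 336    [combine like terms]

40·k^3 + 406·k^2 - 216·k^2·n + 248·k·n - 768·k·n^2 + 730·k - 320·n^2 - 512·n^3 + 496·n + 336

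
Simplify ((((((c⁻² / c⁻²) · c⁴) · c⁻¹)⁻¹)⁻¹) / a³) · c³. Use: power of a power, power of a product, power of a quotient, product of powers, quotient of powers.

a⁻³c⁶

((((((c⁻² / c⁻²) · c⁴) · c⁻¹)⁻¹)⁻¹) / a³) · c³
= (((((c⁻² / c⁻²) · c⁴) · c⁻¹)¹) / a³) · c³    [power of a power]
= (((((c⁻² / c⁻²) · c⁴)¹) · ((c⁻¹)¹)) / a³) · c³    [power of a product]
= (((((c⁻² / c⁻²)¹) · ((c⁴)¹)) · ((c⁻¹)¹)) / a³) · c³    [power of a product]
= ((((((c⁻²)¹) / ((c⁻²)¹)) · ((c⁴)¹)) · ((c⁻¹)¹)) / a³) · c³    [power of a quotient]
= ((((c⁻² / ((c⁻²)¹)) · ((c⁴)¹)) · ((c⁻¹)¹)) / a³) · c³    [power of a power]
= ((((c⁻² / c⁻²) · ((c⁴)¹)) · ((c⁻¹)¹)) / a³) · c³    [power of a power]
= (((c⁰ · ((c⁴)¹)) · ((c⁻¹)¹)) / a³) · c³    [quotient of powers]
= (((c⁰ · c⁴) · ((c⁻¹)¹)) / a³) · c³    [power of a power]
= ((c⁴ · ((c⁻¹)¹)) / a³) · c³    [product of powers]
= ((c⁴ · c⁻¹) / a³) · c³    [power of a power]
= (c³ / a³) · c³    [product of powers]
= a⁻³c⁶    [quotient of powers; product of powers]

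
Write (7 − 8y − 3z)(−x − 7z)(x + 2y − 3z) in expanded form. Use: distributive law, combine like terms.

−7x^2 − 14xy − 28xz − 98yz + 147z^2 + 8x^2y + 16xy^2 + 38xyz + 112y^2z − 126yz^2 + 3x^2z + 12xz^2 − 63z^3

(7 − 8y − 3z)(−x − 7z)(x + 2y − 3z)
= (−7x − 49z + 8xy + 56yz + 3xz + 21z^2)(x + 2y − 3z)    [distributive law]
= −7x^2 − 14xy + 21xz − 49xz − 98yz + 147z^2 + 8x^2y + 16xy^2 − 24xyz + 56xyz + 112y^2z − 168yz^2 + 3x^2z + 6xyz − 9xz^2 + 21xz^2 + 42yz^2 − 63z^3    [distributive law]
= −7x^2 − 14xy − 28xz − 98yz + 147z^2 + 8x^2y + 16xy^2 + 38xyz + 112y^2z − 126yz^2 + 3x^2z + 12xz^2 − 63z^3    [combine like terms]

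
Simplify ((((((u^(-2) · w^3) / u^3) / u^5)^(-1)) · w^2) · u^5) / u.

u^14w^(-1)

((((((u^(-2) · w^3) / u^3) / u^5)^(-1)) · w^2) · u^5) / u
= ((((((u^(-2) · w^3) / u^3)^(-1)) / ((u^5)^(-1))) · w^2) · u^5) / u    [power of a quotient]
= ((((((u^(-2) · w^3)^(-1)) / ((u^3)^(-1))) / ((u^5)^(-1))) · w^2) · u^5) / u    [power of a quotient]
= (((((((u^(-2))^(-1)) · ((w^3)^(-1))) / ((u^3)^(-1))) / ((u^5)^(-1))) · w^2) · u^5) / u    [power of a product]
= (((((u^2 · ((w^3)^(-1))) / ((u^3)^(-1))) / ((u^5)^(-1))) · w^2) · u^5) / u    [power of a power]
= (((((u^2 · w^(-3)) / ((u^3)^(-1))) / ((u^5)^(-1))) · w^2) · u^5) / u    [power of a power]
= (((((u^2 · w^(-3)) / u^(-3)) / ((u^5)^(-1))) · w^2) · u^5) / u    [power of a power]
= (((((u^2 · w^(-3)) / u^(-3)) / u^(-5)) · w^2) · u^5) / u    [power of a power]
= u^14w^(-1)    [quotient of powers; product of powers]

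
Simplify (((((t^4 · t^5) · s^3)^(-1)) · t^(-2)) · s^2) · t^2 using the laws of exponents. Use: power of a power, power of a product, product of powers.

(((((t^4 · t^5) · s^3)^(-1)) · t^(-2)) · s^2) · t^2
= (((((t^4 · t^5)^(-1)) · ((s^3)^(-1))) · t^(-2)) · s^2) · t^2    [power of a product]
= ((((((t^4)^(-1)) · ((t^5)^(-1))) · ((s^3)^(-1))) · t^(-2)) · s^2) · t^2    [power of a product]
= ((((t^(-4) · ((t^5)^(-1))) · ((s^3)^(-1))) · t^(-2)) · s^2) · t^2    [power of a power]
= ((((t^(-4) · t^(-5)) · ((s^3)^(-1))) · t^(-2)) · s^2) · t^2    [power of a power]
= (((t^(-9) · ((s^3)^(-1))) · t^(-2)) · s^2) · t^2    [product of powers]
= (((t^(-9) · s^(-3)) · t^(-2)) · s^2) · t^2    [power of a power]
= s^(-1)t^(-9)    [product of powers]

s^(-1)t^(-9)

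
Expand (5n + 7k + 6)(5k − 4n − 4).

−3kn − 20n^2 − 44n + 35k^2 + 2k − 24

(5n + 7k + 6)(5k − 4n − 4)
= 25kn − 20n^2 − 20n + 35k^2 − 28kn − 28k + 30k − 24n − 24    [distributive law]
= −3kn − 20n^2 − 44n + 35k^2 + 2k − 24    [combine like terms]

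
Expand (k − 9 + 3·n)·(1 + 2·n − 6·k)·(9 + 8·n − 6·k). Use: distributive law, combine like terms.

549·k + 386·k·n − 384·k^2 − 164·k·n^2 + 48·k^2·n + 36·k^3 − 81 − 207·n − 66·n^2 + 48·n^3

(k − 9 + 3·n)·(1 + 2·n − 6·k)·(9 + 8·n − 6·k)
= (k + 2·k·n − 6·k^2 − 9 − 18·n + 54·k + 3·n + 6·n^2 − 18·k·n)·(9 + 8·n − 6·k)    [distributive law]
= (55·k − 16·k·n − 6·k^2 − 9 − 15·n + 6·n^2)·(9 + 8·n − 6·k)    [combine like terms]
= 495·k + 440·k·n − 330·k^2 − 144·k·n − 128·k·n^2 + 96·k^2·n − 54·k^2 − 48·k^2·n + 36·k^3 − 81 − 72·n + 54·k − 135·n − 120·n^2 + 90·k·n + 54·n^2 + 48·n^3 − 36·k·n^2    [distributive law]
= 549·k + 386·k·n − 384·k^2 − 164·k·n^2 + 48·k^2·n + 36·k^3 − 81 − 207·n − 66·n^2 + 48·n^3    [combine like terms]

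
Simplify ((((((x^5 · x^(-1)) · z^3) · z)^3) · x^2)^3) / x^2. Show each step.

x^40z^36

((((((x^5 · x^(-1)) · z^3) · z)^3) · x^2)^3) / x^2
= ((((((x^5 · x^(-1)) · z^3) · z)^3)^3) · ((x^2)^3)) / x^2    [power of a product]
= (((((x^5 · x^(-1)) · z^3) · z)^9) · ((x^2)^3)) / x^2    [power of a power]
= (((((x^5 · x^(-1)) · z^3)^9) · (z^9)) · ((x^2)^3)) / x^2    [power of a product]
= (((((x^5 · x^(-1))^9) · ((z^3)^9)) · (z^9)) · ((x^2)^3)) / x^2    [power of a product]
= ((((((x^5)^9) · ((x^(-1))^9)) · ((z^3)^9)) · (z^9)) · ((x^2)^3)) / x^2    [power of a product]
= ((((x^45 · ((x^(-1))^9)) · ((z^3)^9)) · (z^9)) · ((x^2)^3)) / x^2    [power of a power]
= ((((x^45 · x^(-9)) · ((z^3)^9)) · (z^9)) · ((x^2)^3)) / x^2    [power of a power]
= (((x^36 · ((z^3)^9)) · (z^9)) · ((x^2)^3)) / x^2    [product of powers]
= (((x^36 · z^27) · (z^9)) · ((x^2)^3)) / x^2    [power of a power]
= (((x^36 · z^27) · z^9) · x^6) / x^2    [power of a power]
= x^40z^36    [quotient of powers; product of powers]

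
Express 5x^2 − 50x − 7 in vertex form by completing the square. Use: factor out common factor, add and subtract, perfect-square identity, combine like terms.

5(x − 5)^2 − 132

5x^2 − 50x − 7
= 5(x^2 − 10x) − 7    [factor out 5 from the x-terms]
= 5(x^2 − 10x + 25 − 25) − 7    [add and subtract 25 inside the bracket]
= 5(x − 5)^2 − 125 − 7    [perfect-square identity]
= 5(x − 5)^2 − 132    [combine constants]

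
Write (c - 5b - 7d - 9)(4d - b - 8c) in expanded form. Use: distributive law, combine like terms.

60cd + 39bc - 8c² - 13bd + 5b² - 28d² - 36d + 9b + 72c

(c - 5b - 7d - 9)(4d - b - 8c)
= 4cd - bc - 8c² - 20bd + 5b² + 40bc - 28d² + 7bd + 56cd - 36d + 9b + 72c    [distributive law]
= 60cd + 39bc - 8c² - 13bd + 5b² - 28d² - 36d + 9b + 72c    [combine like terms]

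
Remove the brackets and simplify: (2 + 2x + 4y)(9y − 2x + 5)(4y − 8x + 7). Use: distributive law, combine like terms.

404y^2 − 210xy + 306y − 76x^2 − 38x + 70 − 248xy^2 − 96x^2y + 32x^3 + 144y^3

(2 + 2x + 4y)(9y − 2x + 5)(4y − 8x + 7)
= (18y − 4x + 10 + 18xy − 4x^2 + 10x + 36y^2 − 8xy + 20y)(4y − 8x + 7)    [distributive law]
= (38y + 6x + 10 + 10xy − 4x^2 + 36y^2)(4y − 8x + 7)    [combine like terms]
= 152y^2 − 304xy + 266y + 24xy − 48x^2 + 42x + 40y − 80x + 70 + 40xy^2 − 80x^2y + 70xy − 16x^2y + 32x^3 − 28x^2 + 144y^3 − 288xy^2 + 252y^2    [distributive law]
= 404y^2 − 210xy + 306y − 76x^2 − 38x + 70 − 248xy^2 − 96x^2y + 32x^3 + 144y^3    [combine like terms]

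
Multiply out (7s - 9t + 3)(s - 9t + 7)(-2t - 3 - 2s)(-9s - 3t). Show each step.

-1128s^3t - 228s^2t^2 + 1125s^3 - 2253s^2t + 126s^4 + 1512st^3 - 309st^2 + 1782s^2 - 1458st + 486t^4 + 189t^3 - 684t^2 + 567s + 189t

(7s - 9t + 3)(s - 9t + 7)(-2t - 3 - 2s)(-9s - 3t)
= (7s^2 - 63st + 49s - 9st + 81t^2 - 63t + 3s - 27t + 21)(-2t - 3 - 2s)(-9s - 3t)    [distributive law]
= (7s^2 - 72st + 52s + 81t^2 - 90t + 21)(-2t - 3 - 2s)(-9s - 3t)    [combine like terms]
= (-14s^2t - 21s^2 - 14s^3 + 144st^2 + 216st + 144s^2t - 104st - 156s - 104s^2 - 162t^3 - 243t^2 - 162st^2 + 180t^2 + 270t + 180st - 42t - 63 - 42s)(-9s - 3t)    [distributive law]
= (130s^2t - 125s^2 - 14s^3 - 18st^2 + 292st - 198s - 162t^3 - 63t^2 + 228t - 63)(-9s - 3t)    [combine like terms]
= -1170s^3t - 390s^2t^2 + 1125s^3 + 375s^2t + 126s^4 + 42s^3t + 162s^2t^2 + 54st^3 - 2628s^2t - 876st^2 + 1782s^2 + 594st + 1458st^3 + 486t^4 + 567st^2 + 189t^3 - 2052st - 684t^2 + 567s + 189t    [distributive law]
= -1128s^3t - 228s^2t^2 + 1125s^3 - 2253s^2t + 126s^4 + 1512st^3 - 309st^2 + 1782s^2 - 1458st + 486t^4 + 189t^3 - 684t^2 + 567s + 189t    [combine like terms]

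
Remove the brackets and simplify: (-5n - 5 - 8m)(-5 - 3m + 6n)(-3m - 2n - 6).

(-5n - 5 - 8m)(-5 - 3m + 6n)(-3m - 2n - 6)
= (25n + 15mn - 30n^2 + 25 + 15m - 30n + 40m + 24m^2 - 48mn)(-3m - 2n - 6)    [distributive law]
= (-5n - 33mn - 30n^2 + 25 + 55m + 24m^2)(-3m - 2n - 6)    [combine like terms]
= 15mn + 10n^2 + 30n + 99m^2n + 66mn^2 + 198mn + 90mn^2 + 60n^3 + 180n^2 - 75m - 50n - 150 - 165m^2 - 110mn - 330m - 72m^3 - 48m^2n - 144m^2    [distributive law]
= 103mn + 190n^2 - 20n + 51m^2n + 156mn^2 + 60n^3 - 405m - 150 - 309m^2 - 72m^3    [combine like terms]

103mn + 190n^2 - 20n + 51m^2n + 156mn^2 + 60n^3 - 405m - 150 - 309m^2 - 72m^3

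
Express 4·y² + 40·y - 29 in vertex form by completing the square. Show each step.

4(y + 5)² - 129

4·y² + 40·y - 29
= 4(y² + 10·y) - 29    [factor out 4 from the y-terms]
= 4(y² + 10·y + 25 - 25) - 29    [add and subtract 25 inside the bracket]
= 4(y + 5)² - 100 - 29    [perfect-square identity]
= 4(y + 5)² - 129    [combine constants]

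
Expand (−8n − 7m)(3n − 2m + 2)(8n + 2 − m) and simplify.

−192n³ − 176n² − 16mn² − 106mn + 117m²n − 32n + 42m² − 14m³ − 28m

(−8n − 7m)(3n − 2m + 2)(8n + 2 − m)
= (−24n² + 16mn − 16n − 21mn + 14m² − 14m)(8n + 2 − m)    [distributive law]
= (−24n² − 5mn − 16n + 14m² − 14m)(8n + 2 − m)    [combine like terms]
= −192n³ − 48n² + 24mn² − 40mn² − 10mn + 5m²n − 128n² − 32n + 16mn + 112m²n + 28m² − 14m³ − 112mn − 28m + 14m²    [distributive law]
= −192n³ − 176n² − 16mn² − 106mn + 117m²n − 32n + 42m² − 14m³ − 28m    [combine like terms]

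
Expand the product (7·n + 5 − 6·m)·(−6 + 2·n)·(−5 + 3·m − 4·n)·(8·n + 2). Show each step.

(7·n + 5 − 6·m)·(−6 + 2·n)·(−5 + 3·m − 4·n)·(8·n + 2)
= (−42·n + 14·n² − 30 + 10·n + 36·m − 12·m·n)·(−5 + 3·m − 4·n)·(8·n + 2)    [distributive law]
= (−32·n + 14·n² − 30 + 36·m − 12·m·n)·(−5 + 3·m − 4·n)·(8·n + 2)    [combine like terms]
= (160·n − 96·m·n + 128·n² − 70·n² + 42·m·n² − 56·n³ + 150 − 90·m + 120·n − 180·m + 108·m² − 144·m·n + 60·m·n − 36·m²·n + 48·m·n²)·(8·n + 2)    [distributive law]
= (280·n − 180·m·n + 58·n² + 90·m·n² − 56·n³ + 150 − 270·m + 108·m² − 36·m²·n)·(8·n + 2)    [combine like terms]
= 2240·n² + 560·n − 1440·m·n² − 360·m·n + 464·n³ + 116·n² + 720·m·n³ + 180·m·n² − 448·n⁴ − 112·n³ + 1200·n + 300 − 2160·m·n − 540·m + 864·m²·n + 216·m² − 288·m²·n² − 72·m²·n    [distributive law]
= 2356·n² + 1760·n − 1260·m·n² − 2520·m·n + 352·n³ + 720·m·n³ − 448·n⁴ + 300 − 540·m + 792·m²·n + 216·m² − 288·m²·n²    [combine like terms]

2356·n² + 1760·n − 1260·m·n² − 2520·m·n + 352·n³ + 720·m·n³ − 448·n⁴ + 300 − 540·m + 792·m²·n + 216·m² − 288·m²·n²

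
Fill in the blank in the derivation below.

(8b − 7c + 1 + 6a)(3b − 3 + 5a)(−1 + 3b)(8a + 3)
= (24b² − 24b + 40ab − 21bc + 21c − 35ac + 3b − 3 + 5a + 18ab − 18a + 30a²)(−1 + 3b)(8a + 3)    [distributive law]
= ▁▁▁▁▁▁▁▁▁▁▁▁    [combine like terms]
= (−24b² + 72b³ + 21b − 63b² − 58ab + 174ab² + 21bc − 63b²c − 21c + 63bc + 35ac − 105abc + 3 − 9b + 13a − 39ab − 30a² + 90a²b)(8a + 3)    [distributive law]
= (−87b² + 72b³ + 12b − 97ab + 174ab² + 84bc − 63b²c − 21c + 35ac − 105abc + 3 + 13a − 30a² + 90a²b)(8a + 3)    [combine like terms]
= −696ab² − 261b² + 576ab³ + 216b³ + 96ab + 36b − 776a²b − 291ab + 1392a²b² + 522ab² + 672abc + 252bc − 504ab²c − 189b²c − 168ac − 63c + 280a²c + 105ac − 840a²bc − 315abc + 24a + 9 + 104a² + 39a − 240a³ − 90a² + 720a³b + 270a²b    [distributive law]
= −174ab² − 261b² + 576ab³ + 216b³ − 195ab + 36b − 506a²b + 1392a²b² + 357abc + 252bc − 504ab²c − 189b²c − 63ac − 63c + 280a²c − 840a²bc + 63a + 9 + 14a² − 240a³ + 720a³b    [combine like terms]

Applying combine like terms to the line above:

(24b² − 21b + 58ab − 21bc + 21c − 35ac − 3 − 13a + 30a²)(−1 + 3b)(8a + 3)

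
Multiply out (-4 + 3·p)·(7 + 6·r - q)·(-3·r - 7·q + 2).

36·r + 204·q - 56 + 72·r^2 + 156·q·r - 28·q^2 - 27·p·r - 153·p·q + 42·p - 54·p·r^2 - 117·p·q·r + 21·p·q^2

(-4 + 3·p)·(7 + 6·r - q)·(-3·r - 7·q + 2)
= (-28 - 24·r + 4·q + 21·p + 18·p·r - 3·p·q)·(-3·r - 7·q + 2)    [distributive law]
= 84·r + 196·q - 56 + 72·r^2 + 168·q·r - 48·r - 12·q·r - 28·q^2 + 8·q - 63·p·r - 147·p·q + 42·p - 54·p·r^2 - 126·p·q·r + 36·p·r + 9·p·q·r + 21·p·q^2 - 6·p·q    [distributive law]
= 36·r + 204·q - 56 + 72·r^2 + 156·q·r - 28·q^2 - 27·p·r - 153·p·q + 42·p - 54·p·r^2 - 117·p·q·r + 21·p·q^2    [combine like terms]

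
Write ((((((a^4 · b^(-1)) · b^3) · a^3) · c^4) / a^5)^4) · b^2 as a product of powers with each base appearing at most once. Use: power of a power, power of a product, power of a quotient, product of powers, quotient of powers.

((((((a^4 · b^(-1)) · b^3) · a^3) · c^4) / a^5)^4) · b^2
= ((((((a^4 · b^(-1)) · b^3) · a^3) · c^4)^4) / ((a^5)^4)) · b^2    [power of a quotient]
= ((((((a^4 · b^(-1)) · b^3) · a^3)^4) · ((c^4)^4)) / ((a^5)^4)) · b^2    [power of a product]
= ((((((a^4 · b^(-1)) · b^3)^4) · ((a^3)^4)) · ((c^4)^4)) / ((a^5)^4)) · b^2    [power of a product]
= ((((((a^4 · b^(-1))^4) · ((b^3)^4)) · ((a^3)^4)) · ((c^4)^4)) / ((a^5)^4)) · b^2    [power of a product]
= (((((((a^4)^4) · ((b^(-1))^4)) · ((b^3)^4)) · ((a^3)^4)) · ((c^4)^4)) / ((a^5)^4)) · b^2    [power of a product]
= (((((a^16 · ((b^(-1))^4)) · ((b^3)^4)) · ((a^3)^4)) · ((c^4)^4)) / ((a^5)^4)) · b^2    [power of a power]
= (((((a^16 · b^(-4)) · ((b^3)^4)) · ((a^3)^4)) · ((c^4)^4)) / ((a^5)^4)) · b^2    [power of a power]
= (((((a^16 · b^(-4)) · b^12) · ((a^3)^4)) · ((c^4)^4)) / ((a^5)^4)) · b^2    [power of a power]
= (((((a^16 · b^(-4)) · b^12) · a^12) · ((c^4)^4)) / ((a^5)^4)) · b^2    [power of a power]
= (((((a^16 · b^(-4)) · b^12) · a^12) · c^16) / ((a^5)^4)) · b^2    [power of a power]
= (((((a^16 · b^(-4)) · b^12) · a^12) · c^16) / a^20) · b^2    [power of a power]
= a^8b^10c^16    [quotient of powers; product of powers]

a^8b^10c^16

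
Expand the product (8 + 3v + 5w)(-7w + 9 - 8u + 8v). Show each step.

(8 + 3v + 5w)(-7w + 9 - 8u + 8v)
= -56w + 72 - 64u + 64v - 21vw + 27v - 24uv + 24v^2 - 35w^2 + 45w - 40uw + 40vw    [distributive law]
= -11w + 72 - 64u + 91v + 19vw - 24uv + 24v^2 - 35w^2 - 40uw    [combine like terms]

-11w + 72 - 64u + 91v + 19vw - 24uv + 24v^2 - 35w^2 - 40uw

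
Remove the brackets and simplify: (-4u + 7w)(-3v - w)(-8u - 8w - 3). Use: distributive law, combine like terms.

-96u^2v + 72uvw - 36uv - 32u^2w + 24uw^2 - 12uw + 168vw^2 + 63vw + 56w^3 + 21w^2

(-4u + 7w)(-3v - w)(-8u - 8w - 3)
= (12uv + 4uw - 21vw - 7w^2)(-8u - 8w - 3)    [distributive law]
= -96u^2v - 96uvw - 36uv - 32u^2w - 32uw^2 - 12uw + 168uvw + 168vw^2 + 63vw + 56uw^2 + 56w^3 + 21w^2    [distributive law]
= -96u^2v + 72uvw - 36uv - 32u^2w + 24uw^2 - 12uw + 168vw^2 + 63vw + 56w^3 + 21w^2    [combine like terms]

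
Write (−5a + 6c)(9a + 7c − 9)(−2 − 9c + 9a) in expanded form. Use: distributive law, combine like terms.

495a^2 + 576a^2c − 405a^3 − 929ac + 207ac^2 − 90a + 402c^2 − 378c^3 + 108c

(−5a + 6c)(9a + 7c − 9)(−2 − 9c + 9a)
= (−45a^2 − 35ac + 45a + 54ac + 42c^2 − 54c)(−2 − 9c + 9a)    [distributive law]
= (−45a^2 + 19ac + 45a + 42c^2 − 54c)(−2 − 9c + 9a)    [combine like terms]
= 90a^2 + 405a^2c − 405a^3 − 38ac − 171ac^2 + 171a^2c − 90a − 405ac + 405a^2 − 84c^2 − 378c^3 + 378ac^2 + 108c + 486c^2 − 486ac    [distributive law]
= 495a^2 + 576a^2c − 405a^3 − 929ac + 207ac^2 − 90a + 402c^2 − 378c^3 + 108c    [combine like terms]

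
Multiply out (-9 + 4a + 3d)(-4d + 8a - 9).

(-9 + 4a + 3d)(-4d + 8a - 9)
= 36d - 72a + 81 - 16ad + 32a² - 36a - 12d² + 24ad - 27d    [distributive law]
= 9d - 108a + 81 + 8ad + 32a² - 12d²    [combine like terms]

9d - 108a + 81 + 8ad + 32a² - 12d²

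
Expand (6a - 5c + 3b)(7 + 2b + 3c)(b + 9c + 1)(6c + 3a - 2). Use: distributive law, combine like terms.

531abc + 162a²b - 45ab + 1062ac² + 1188a²c - 645ac + 126a² - 84a + 231ab²c + 36a²b² + 57ab² + 684abc² + 378a²bc + 567ac³ + 486a²c² + 966bc² - 180bc - 1710c³ + 450c² + 70c + 318b²c² + 56b²c - 144bc³ - 810c⁴ - 54b² - 42b + 36b³c + 18ab³ - 12b³

(6a - 5c + 3b)(7 + 2b + 3c)(b + 9c + 1)(6c + 3a - 2)
= (42a + 12ab + 18ac - 35c - 10bc - 15c² + 21b + 6b² + 9bc)(b + 9c + 1)(6c + 3a - 2)    [distributive law]
= (42a + 12ab + 18ac - 35c - bc - 15c² + 21b + 6b²)(b + 9c + 1)(6c + 3a - 2)    [combine like terms]
= (42ab + 378ac + 42a + 12ab² + 108abc + 12ab + 18abc + 162ac² + 18ac - 35bc - 315c² - 35c - b²c - 9bc² - bc - 15bc² - 135c³ - 15c² + 21b² + 189bc + 21b + 6b³ + 54b²c + 6b²)(6c + 3a - 2)    [distributive law]
= (54ab + 396ac + 42a + 12ab² + 126abc + 162ac² + 153bc - 330c² - 35c + 53b²c - 24bc² - 135c³ + 27b² + 21b + 6b³)(6c + 3a - 2)    [combine like terms]
= 324abc + 162a²b - 108ab + 2376ac² + 1188a²c - 792ac + 252ac + 126a² - 84a + 72ab²c + 36a²b² - 24ab² + 756abc² + 378a²bc - 252abc + 972ac³ + 486a²c² - 324ac² + 918bc² + 459abc - 306bc - 1980c³ - 990ac² + 660c² - 210c² - 105ac + 70c + 318b²c² + 159ab²c - 106b²c - 144bc³ - 72abc² + 48bc² - 810c⁴ - 405ac³ + 270c³ + 162b²c + 81ab² - 54b² + 126bc + 63ab - 42b + 36b³c + 18ab³ - 12b³    [distributive law]
= 531abc + 162a²b - 45ab + 1062ac² + 1188a²c - 645ac + 126a² - 84a + 231ab²c + 36a²b² + 57ab² + 684abc² + 378a²bc + 567ac³ + 486a²c² + 966bc² - 180bc - 1710c³ + 450c² + 70c + 318b²c² + 56b²c - 144bc³ - 810c⁴ - 54b² - 42b + 36b³c + 18ab³ - 12b³    [combine like terms]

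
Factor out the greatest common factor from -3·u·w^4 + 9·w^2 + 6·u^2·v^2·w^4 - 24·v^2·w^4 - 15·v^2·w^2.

-3·u·w^4 + 9·w^2 + 6·u^2·v^2·w^4 - 24·v^2·w^4 - 15·v^2·w^2
= 3(-u·w^4 + 3·w^2 + 2·u^2·v^2·w^4 - 8·v^2·w^4 - 5·v^2·w^2)    [factor out 3]
= 3·w^2(-u·w^2 + 3 + 2·u^2·v^2·w^2 - 8·v^2·w^2 - 5·v^2)    [factor out w^2]

3·w^2(-u·w^2 + 3 + 2·u^2·v^2·w^2 - 8·v^2·w^2 - 5·v^2)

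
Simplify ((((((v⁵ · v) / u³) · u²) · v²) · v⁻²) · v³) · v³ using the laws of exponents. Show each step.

u⁻¹v¹²

((((((v⁵ · v) / u³) · u²) · v²) · v⁻²) · v³) · v³
= (((((v⁶ / u³) · u²) · v²) · v⁻²) · v³) · v³    [product of powers]
= u⁻¹v¹²    [quotient of powers; product of powers]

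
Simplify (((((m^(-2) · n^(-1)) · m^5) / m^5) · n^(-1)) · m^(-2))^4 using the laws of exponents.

(((((m^(-2) · n^(-1)) · m^5) / m^5) · n^(-1)) · m^(-2))^4
= (((((m^(-2) · n^(-1)) · m^5) / m^5) · n^(-1))^4) · ((m^(-2))^4)    [power of a product]
= (((((m^(-2) · n^(-1)) · m^5) / m^5)^4) · ((n^(-1))^4)) · ((m^(-2))^4)    [power of a product]
= (((((m^(-2) · n^(-1)) · m^5)^4) / ((m^5)^4)) · ((n^(-1))^4)) · ((m^(-2))^4)    [power of a quotient]
= (((((m^(-2) · n^(-1))^4) · ((m^5)^4)) / ((m^5)^4)) · ((n^(-1))^4)) · ((m^(-2))^4)    [power of a product]
= ((((((m^(-2))^4) · ((n^(-1))^4)) · ((m^5)^4)) / ((m^5)^4)) · ((n^(-1))^4)) · ((m^(-2))^4)    [power of a product]
= ((((m^(-8) · ((n^(-1))^4)) · ((m^5)^4)) / ((m^5)^4)) · ((n^(-1))^4)) · ((m^(-2))^4)    [power of a power]
= ((((m^(-8) · n^(-4)) · ((m^5)^4)) / ((m^5)^4)) · ((n^(-1))^4)) · ((m^(-2))^4)    [power of a power]
= ((((m^(-8) · n^(-4)) · m^20) / ((m^5)^4)) · ((n^(-1))^4)) · ((m^(-2))^4)    [power of a power]
= ((((m^(-8) · n^(-4)) · m^20) / m^20) · ((n^(-1))^4)) · ((m^(-2))^4)    [power of a power]
= ((((m^(-8) · n^(-4)) · m^20) / m^20) · n^(-4)) · ((m^(-2))^4)    [power of a power]
= ((((m^(-8) · n^(-4)) · m^20) / m^20) · n^(-4)) · m^(-8)    [power of a power]
= m^(-16)n^(-8)    [quotient of powers; product of powers]

m^(-16)n^(-8)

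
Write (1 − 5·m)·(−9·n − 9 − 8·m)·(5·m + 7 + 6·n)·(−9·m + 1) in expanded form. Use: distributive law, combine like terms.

−3963·m^2·n + 1545·m·n − 117·n + 756·m·n^2 − 54·n^2 − 1461·m^2 + 781·m − 63 − 3985·m^3 − 4185·m^3·n − 2430·m^2·n^2 − 1800·m^4

(1 − 5·m)·(−9·n − 9 − 8·m)·(5·m + 7 + 6·n)·(−9·m + 1)
= (−9·n − 9 − 8·m + 45·m·n + 45·m + 40·m^2)·(5·m + 7 + 6·n)·(−9·m + 1)    [distributive law]
= (−9·n − 9 + 37·m + 45·m·n + 40·m^2)·(5·m + 7 + 6·n)·(−9·m + 1)    [combine like terms]
= (−45·m·n − 63·n − 54·n^2 − 45·m − 63 − 54·n + 185·m^2 + 259·m + 222·m·n + 225·m^2·n + 315·m·n + 270·m·n^2 + 200·m^3 + 280·m^2 + 240·m^2·n)·(−9·m + 1)    [distributive law]
= (492·m·n − 117·n − 54·n^2 + 214·m − 63 + 465·m^2 + 465·m^2·n + 270·m·n^2 + 200·m^3)·(−9·m + 1)    [combine like terms]
= −4428·m^2·n + 492·m·n + 1053·m·n − 117·n + 486·m·n^2 − 54·n^2 − 1926·m^2 + 214·m + 567·m − 63 − 4185·m^3 + 465·m^2 − 4185·m^3·n + 465·m^2·n − 2430·m^2·n^2 + 270·m·n^2 − 1800·m^4 + 200·m^3    [distributive law]
= −3963·m^2·n + 1545·m·n − 117·n + 756·m·n^2 − 54·n^2 − 1461·m^2 + 781·m − 63 − 3985·m^3 − 4185·m^3·n − 2430·m^2·n^2 − 1800·m^4    [combine like terms]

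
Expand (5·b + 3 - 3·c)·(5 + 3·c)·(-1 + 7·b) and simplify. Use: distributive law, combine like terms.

(5·b + 3 - 3·c)·(5 + 3·c)·(-1 + 7·b)
= (25·b + 15·b·c + 15 + 9·c - 15·c - 9·c^2)·(-1 + 7·b)    [distributive law]
= (25·b + 15·b·c + 15 - 6·c - 9·c^2)·(-1 + 7·b)    [combine like terms]
= -25·b + 175·b^2 - 15·b·c + 105·b^2·c - 15 + 105·b + 6·c - 42·b·c + 9·c^2 - 63·b·c^2    [distributive law]
= 80·b + 175·b^2 - 57·b·c + 105·b^2·c - 15 + 6·c + 9·c^2 - 63·b·c^2    [combine like terms]

80·b + 175·b^2 - 57·b·c + 105·b^2·c - 15 + 6·c + 9·c^2 - 63·b·c^2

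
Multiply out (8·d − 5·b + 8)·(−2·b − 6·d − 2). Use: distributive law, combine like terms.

(8·d − 5·b + 8)·(−2·b − 6·d − 2)
= −16·b·d − 48·d² − 16·d + 10·b² + 30·b·d + 10·b − 16·b − 48·d − 16    [distributive law]
= 14·b·d − 48·d² − 64·d + 10·b² − 6·b − 16    [combine like terms]

14·b·d − 48·d² − 64·d + 10·b² − 6·b − 16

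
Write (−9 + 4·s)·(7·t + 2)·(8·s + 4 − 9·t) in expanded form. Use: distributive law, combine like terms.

−464·s·t − 90·t + 567·t^2 − 112·s − 72 + 224·s^2·t − 252·s·t^2 + 64·s^2

(−9 + 4·s)·(7·t + 2)·(8·s + 4 − 9·t)
= (−63·t − 18 + 28·s·t + 8·s)·(8·s + 4 − 9·t)    [distributive law]
= −504·s·t − 252·t + 567·t^2 − 144·s − 72 + 162·t + 224·s^2·t + 112·s·t − 252·s·t^2 + 64·s^2 + 32·s − 72·s·t    [distributive law]
= −464·s·t − 90·t + 567·t^2 − 112·s − 72 + 224·s^2·t − 252·s·t^2 + 64·s^2    [combine like terms]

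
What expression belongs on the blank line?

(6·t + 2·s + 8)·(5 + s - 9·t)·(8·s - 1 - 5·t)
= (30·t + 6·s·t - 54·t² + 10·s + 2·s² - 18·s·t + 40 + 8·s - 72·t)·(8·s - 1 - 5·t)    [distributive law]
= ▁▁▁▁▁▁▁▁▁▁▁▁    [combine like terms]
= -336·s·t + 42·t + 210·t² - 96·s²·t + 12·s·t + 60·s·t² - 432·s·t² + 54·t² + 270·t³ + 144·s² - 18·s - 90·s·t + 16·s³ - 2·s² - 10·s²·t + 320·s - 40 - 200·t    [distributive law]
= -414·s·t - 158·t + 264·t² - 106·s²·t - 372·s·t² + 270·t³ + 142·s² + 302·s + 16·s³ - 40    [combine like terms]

Applying combine like terms to the line above:

(-42·t - 12·s·t - 54·t² + 18·s + 2·s² + 40)·(8·s - 1 - 5·t)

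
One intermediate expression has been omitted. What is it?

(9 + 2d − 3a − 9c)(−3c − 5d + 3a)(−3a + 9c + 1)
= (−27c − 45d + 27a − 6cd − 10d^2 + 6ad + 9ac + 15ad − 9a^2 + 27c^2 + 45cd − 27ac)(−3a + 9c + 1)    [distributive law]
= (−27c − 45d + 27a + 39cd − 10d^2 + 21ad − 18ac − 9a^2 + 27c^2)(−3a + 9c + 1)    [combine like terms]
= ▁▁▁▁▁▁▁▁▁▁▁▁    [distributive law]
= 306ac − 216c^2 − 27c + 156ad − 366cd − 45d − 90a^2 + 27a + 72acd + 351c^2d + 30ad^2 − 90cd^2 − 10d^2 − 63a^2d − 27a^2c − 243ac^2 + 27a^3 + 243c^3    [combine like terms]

By distributive law:

81ac − 243c^2 − 27c + 135ad − 405cd − 45d − 81a^2 + 243ac + 27a − 117acd + 351c^2d + 39cd + 30ad^2 − 90cd^2 − 10d^2 − 63a^2d + 189acd + 21ad + 54a^2c − 162ac^2 − 18ac + 27a^3 − 81a^2c − 9a^2 − 81ac^2 + 243c^3 + 27c^2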